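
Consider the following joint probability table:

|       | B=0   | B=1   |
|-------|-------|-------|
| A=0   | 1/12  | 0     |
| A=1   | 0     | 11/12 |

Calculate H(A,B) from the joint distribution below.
H(A,B) = -Σ P(A,B) log₂ P(A,B), summed over the non-zero cells:
H(A,B) = -[(1/12)·log₂(1/12) + (11/12)·log₂(11/12)]
  = 0.2987 + 0.1151
  = 0.4138 bits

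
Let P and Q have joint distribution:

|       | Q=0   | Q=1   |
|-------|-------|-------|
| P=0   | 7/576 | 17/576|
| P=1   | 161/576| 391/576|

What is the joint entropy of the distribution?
H(P,Q) = -Σ P(P,Q) log₂ P(P,Q), summed over the non-zero cells:
H(P,Q) = -[(7/576)·log₂(7/576) + (17/576)·log₂(17/576) + (161/576)·log₂(161/576) + (391/576)·log₂(391/576)]
  = 0.0773 + 0.1500 + 0.5140 + 0.3794
  = 1.1207 bits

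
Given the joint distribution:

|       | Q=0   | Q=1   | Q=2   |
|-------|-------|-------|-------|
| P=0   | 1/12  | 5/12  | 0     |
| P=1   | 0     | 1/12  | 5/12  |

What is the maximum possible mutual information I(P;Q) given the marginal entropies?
The upper bound on mutual information is I(P;Q) ≤ min(H(P), H(Q)).

Marginal P(P) (row sums):
  P(P=0) = 1/12 + 5/12 + 0 = 1/2
  P(P=1) = 0 + 1/12 + 5/12 = 1/2
Marginal P(Q) (column sums):
  P(Q=0) = 1/12 + 0 = 1/12
  P(Q=1) = 5/12 + 1/12 = 1/2
  P(Q=2) = 0 + 5/12 = 5/12

H(P) = -[(1/2)·log₂(1/2) + (1/2)·log₂(1/2)]
  = 0.5000 + 0.5000
  = 1.0000 bits
H(Q) = -[(1/12)·log₂(1/12) + (1/2)·log₂(1/2) + (5/12)·log₂(5/12)]
  = 0.2987 + 0.5000 + 0.5263
  = 1.3250 bits

Maximum possible I(P;Q) = min(1.0000, 1.3250) = 1.0000 bits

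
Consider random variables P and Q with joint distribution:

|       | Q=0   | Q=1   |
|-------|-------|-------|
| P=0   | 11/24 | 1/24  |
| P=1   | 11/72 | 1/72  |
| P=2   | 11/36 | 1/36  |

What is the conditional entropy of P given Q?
Marginal P(Q) (column sums):
  P(Q=0) = 11/24 + 11/72 + 11/36 = 11/12
  P(Q=1) = 1/24 + 1/72 + 1/36 = 1/12

H(P|Q) = -Σ P(P,Q)·log₂ P(P|Q), where P(P|Q) = P(P,Q) / P(Q)
  (P=0,Q=0): P(P|Q) = (11/24)/(11/12) = 1/2;  -(11/24)·log₂(1/2) = 0.4583
  (P=0,Q=1): P(P|Q) = (1/24)/(1/12) = 1/2;  -(1/24)·log₂(1/2) = 0.0417
  (P=1,Q=0): P(P|Q) = (11/72)/(11/12) = 1/6;  -(11/72)·log₂(1/6) = 0.3949
  (P=1,Q=1): P(P|Q) = (1/72)/(1/12) = 1/6;  -(1/72)·log₂(1/6) = 0.0359
  (P=2,Q=0): P(P|Q) = (11/36)/(11/12) = 1/3;  -(11/36)·log₂(1/3) = 0.4843
  (P=2,Q=1): P(P|Q) = (1/36)/(1/12) = 1/3;  -(1/36)·log₂(1/3) = 0.0440
H(P|Q) = 0.4583 + 0.0417 + 0.3949 + 0.0359 + 0.4843 + 0.0440
  = 1.4591 bits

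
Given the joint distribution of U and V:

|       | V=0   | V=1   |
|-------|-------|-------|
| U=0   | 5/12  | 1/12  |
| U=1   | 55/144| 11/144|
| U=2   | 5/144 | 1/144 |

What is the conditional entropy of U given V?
Marginal P(V) (column sums):
  P(V=0) = 5/12 + 55/144 + 5/144 = 5/6
  P(V=1) = 1/12 + 11/144 + 1/144 = 1/6

H(U|V) = -Σ P(U,V)·log₂ P(U|V), where P(U|V) = P(U,V) / P(V)
  (U=0,V=0): P(U|V) = (5/12)/(5/6) = 1/2;  -(5/12)·log₂(1/2) = 0.4167
  (U=0,V=1): P(U|V) = (1/12)/(1/6) = 1/2;  -(1/12)·log₂(1/2) = 0.0833
  (U=1,V=0): P(U|V) = (55/144)/(5/6) = 11/24;  -(55/144)·log₂(11/24) = 0.4299
  (U=1,V=1): P(U|V) = (11/144)/(1/6) = 11/24;  -(11/144)·log₂(11/24) = 0.0860
  (U=2,V=0): P(U|V) = (5/144)/(5/6) = 1/24;  -(5/144)·log₂(1/24) = 0.1592
  (U=2,V=1): P(U|V) = (1/144)/(1/6) = 1/24;  -(1/144)·log₂(1/24) = 0.0318
H(U|V) = 0.4167 + 0.0833 + 0.4299 + 0.0860 + 0.1592 + 0.0318
  = 1.2069 bits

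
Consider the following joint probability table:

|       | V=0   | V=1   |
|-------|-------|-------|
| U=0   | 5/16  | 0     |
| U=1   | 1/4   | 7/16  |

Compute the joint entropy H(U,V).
H(U,V) = -Σ P(U,V) log₂ P(U,V), summed over the non-zero cells:
H(U,V) = -[(5/16)·log₂(5/16) + (1/4)·log₂(1/4) + (7/16)·log₂(7/16)]
  = 0.5244 + 0.5000 + 0.5218
  = 1.5462 bits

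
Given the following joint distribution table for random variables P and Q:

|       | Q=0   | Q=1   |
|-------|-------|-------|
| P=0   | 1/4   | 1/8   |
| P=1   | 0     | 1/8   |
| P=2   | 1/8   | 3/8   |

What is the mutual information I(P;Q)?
Marginal P(P) (row sums):
  P(P=0) = 1/4 + 1/8 = 3/8
  P(P=1) = 0 + 1/8 = 1/8
  P(P=2) = 1/8 + 3/8 = 1/2
Marginal P(Q) (column sums):
  P(Q=0) = 1/4 + 0 + 1/8 = 3/8
  P(Q=1) = 1/8 + 1/8 + 3/8 = 5/8

H(P) = -[(3/8)·log₂(3/8) + (1/8)·log₂(1/8) + (1/2)·log₂(1/2)]
  = 0.5306 + 0.3750 + 0.5000
  = 1.4056 bits
H(Q) = -[(3/8)·log₂(3/8) + (5/8)·log₂(5/8)]
  = 0.5306 + 0.4238
  = 0.9544 bits
H(P,Q) = -[(1/4)·log₂(1/4) + (1/8)·log₂(1/8) + (1/8)·log₂(1/8) + (1/8)·log₂(1/8) + (3/8)·log₂(3/8)]
  = 0.5000 + 0.3750 + 0.3750 + 0.3750 + 0.5306
  = 2.1556 bits

I(P;Q) = H(P) + H(Q) - H(P,Q)
  = 1.4056 + 0.9544 - 2.1556
  = 0.2044 bits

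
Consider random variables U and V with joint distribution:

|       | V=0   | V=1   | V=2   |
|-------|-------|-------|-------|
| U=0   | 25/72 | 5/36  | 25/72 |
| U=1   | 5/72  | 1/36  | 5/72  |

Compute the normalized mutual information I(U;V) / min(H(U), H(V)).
Marginal P(U) (row sums):
  P(U=0) = 25/72 + 5/36 + 25/72 = 5/6
  P(U=1) = 5/72 + 1/36 + 5/72 = 1/6
Marginal P(V) (column sums):
  P(V=0) = 25/72 + 5/72 = 5/12
  P(V=1) = 5/36 + 1/36 = 1/6
  P(V=2) = 25/72 + 5/72 = 5/12

H(U) = -[(5/6)·log₂(5/6) + (1/6)·log₂(1/6)]
  = 0.2192 + 0.4308
  = 0.6500 bits
H(V) = -[(5/12)·log₂(5/12) + (1/6)·log₂(1/6) + (5/12)·log₂(5/12)]
  = 0.5263 + 0.4308 + 0.5263
  = 1.4834 bits
H(U,V) = -[(25/72)·log₂(25/72) + (5/36)·log₂(5/36) + (25/72)·log₂(25/72) + (5/72)·log₂(5/72) + (1/36)·log₂(1/36) + (5/72)·log₂(5/72)]
  = 0.5299 + 0.3956 + 0.5299 + 0.2672 + 0.1436 + 0.2672
  = 2.1334 bits

I(U;V) = H(U) + H(V) - H(U,V)
  = 0.6500 + 1.4834 - 2.1334
  = 0.0000 bits

min(H(U), H(V)) = min(0.6500, 1.4834) = 0.6500 bits
Normalized MI = 0.0000 / 0.6500 = 0.0000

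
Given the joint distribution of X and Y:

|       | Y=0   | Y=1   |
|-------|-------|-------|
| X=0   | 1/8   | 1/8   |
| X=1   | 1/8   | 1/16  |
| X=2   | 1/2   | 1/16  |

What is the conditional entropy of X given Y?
Marginal P(Y) (column sums):
  P(Y=0) = 1/8 + 1/8 + 1/2 = 3/4
  P(Y=1) = 1/8 + 1/16 + 1/16 = 1/4

H(X|Y) = -Σ P(X,Y)·log₂ P(X|Y), where P(X|Y) = P(X,Y) / P(Y)
  (X=0,Y=0): P(X|Y) = (1/8)/(3/4) = 1/6;  -(1/8)·log₂(1/6) = 0.3231
  (X=0,Y=1): P(X|Y) = (1/8)/(1/4) = 1/2;  -(1/8)·log₂(1/2) = 0.1250
  (X=1,Y=0): P(X|Y) = (1/8)/(3/4) = 1/6;  -(1/8)·log₂(1/6) = 0.3231
  (X=1,Y=1): P(X|Y) = (1/16)/(1/4) = 1/4;  -(1/16)·log₂(1/4) = 0.1250
  (X=2,Y=0): P(X|Y) = (1/2)/(3/4) = 2/3;  -(1/2)·log₂(2/3) = 0.2925
  (X=2,Y=1): P(X|Y) = (1/16)/(1/4) = 1/4;  -(1/16)·log₂(1/4) = 0.1250
H(X|Y) = 0.3231 + 0.1250 + 0.3231 + 0.1250 + 0.2925 + 0.1250
  = 1.3137 bits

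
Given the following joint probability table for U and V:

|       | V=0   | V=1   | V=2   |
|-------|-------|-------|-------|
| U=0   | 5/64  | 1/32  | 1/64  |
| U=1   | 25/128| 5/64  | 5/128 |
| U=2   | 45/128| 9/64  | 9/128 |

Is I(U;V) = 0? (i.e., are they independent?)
Marginal P(U) (row sums):
  P(U=0) = 5/64 + 1/32 + 1/64 = 1/8
  P(U=1) = 25/128 + 5/64 + 5/128 = 5/16
  P(U=2) = 45/128 + 9/64 + 9/128 = 9/16
Marginal P(V) (column sums):
  P(V=0) = 5/64 + 25/128 + 45/128 = 5/8
  P(V=1) = 1/32 + 5/64 + 9/64 = 1/4
  P(V=2) = 1/64 + 5/128 + 9/128 = 1/8

U and V are independent iff P(U=i,V=j) = P(U=i)·P(V=j) for every cell.
  P(U=0)·P(V=0) = 1/8 × 5/8 = 5/64 = P(U=0,V=0) ✓
  P(U=0)·P(V=1) = 1/8 × 1/4 = 1/32 = P(U=0,V=1) ✓
  P(U=0)·P(V=2) = 1/8 × 1/8 = 1/64 = P(U=0,V=2) ✓
  P(U=1)·P(V=0) = 5/16 × 5/8 = 25/128 = P(U=1,V=0) ✓
  P(U=1)·P(V=1) = 5/16 × 1/4 = 5/64 = P(U=1,V=1) ✓
  P(U=1)·P(V=2) = 5/16 × 1/8 = 5/128 = P(U=1,V=2) ✓
  P(U=2)·P(V=0) = 9/16 × 5/8 = 45/128 = P(U=2,V=0) ✓
  P(U=2)·P(V=1) = 9/16 × 1/4 = 9/64 = P(U=2,V=1) ✓
  P(U=2)·P(V=2) = 9/16 × 1/8 = 9/128 = P(U=2,V=2) ✓

Yes, U and V are independent: every cell factors, so I(U;V) = 0 bits.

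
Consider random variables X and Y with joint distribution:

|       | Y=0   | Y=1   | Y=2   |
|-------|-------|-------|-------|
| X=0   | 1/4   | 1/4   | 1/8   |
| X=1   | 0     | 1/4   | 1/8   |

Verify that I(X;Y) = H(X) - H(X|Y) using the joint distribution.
Left side, from I(X;Y) = H(X) + H(Y) - H(X,Y):
Marginal P(X) (row sums):
  P(X=0) = 1/4 + 1/4 + 1/8 = 5/8
  P(X=1) = 0 + 1/4 + 1/8 = 3/8
Marginal P(Y) (column sums):
  P(Y=0) = 1/4 + 0 = 1/4
  P(Y=1) = 1/4 + 1/4 = 1/2
  P(Y=2) = 1/8 + 1/8 = 1/4

H(X) = -[(5/8)·log₂(5/8) + (3/8)·log₂(3/8)]
  = 0.4238 + 0.5306
  = 0.9544 bits
H(Y) = -[(1/4)·log₂(1/4) + (1/2)·log₂(1/2) + (1/4)·log₂(1/4)]
  = 0.5000 + 0.5000 + 0.5000
  = 1.5000 bits
H(X,Y) = -[(1/4)·log₂(1/4) + (1/4)·log₂(1/4) + (1/8)·log₂(1/8) + (1/4)·log₂(1/4) + (1/8)·log₂(1/8)]
  = 0.5000 + 0.5000 + 0.3750 + 0.5000 + 0.3750
  = 2.2500 bits

I(X;Y) = H(X) + H(Y) - H(X,Y)
  = 0.9544 + 1.5000 - 2.2500
  = 0.2044 bits

Right side, with H(X|Y) computed directly from the conditional probabilities:
H(X|Y) = -Σ P(X,Y)·log₂ P(X|Y), where P(X|Y) = P(X,Y) / P(Y)
  (cells with P(X,Y) = 0 contribute 0)
  (X=0,Y=0): P(X|Y) = (1/4)/(1/4) = 1;  -(1/4)·log₂(1) = 0.0000
  (X=0,Y=1): P(X|Y) = (1/4)/(1/2) = 1/2;  -(1/4)·log₂(1/2) = 0.2500
  (X=0,Y=2): P(X|Y) = (1/8)/(1/4) = 1/2;  -(1/8)·log₂(1/2) = 0.1250
  (X=1,Y=1): P(X|Y) = (1/4)/(1/2) = 1/2;  -(1/4)·log₂(1/2) = 0.2500
  (X=1,Y=2): P(X|Y) = (1/8)/(1/4) = 1/2;  -(1/8)·log₂(1/2) = 0.1250
H(X|Y) = 0.0000 + 0.2500 + 0.1250 + 0.2500 + 0.1250
  = 0.7500 bits
H(X) - H(X|Y) = 0.9544 - 0.7500 = 0.2044 bits

Both sides equal 0.2044 bits, so I(X;Y) = H(X) - H(X|Y) ✓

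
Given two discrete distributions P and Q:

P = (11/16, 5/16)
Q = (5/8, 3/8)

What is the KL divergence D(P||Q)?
D(P||Q) = Σ P(i) log₂(P(i)/Q(i))
  i=0: (11/16) × log₂((11/16)/(5/8)) = (11/16) × log₂(11/10) = 0.0945
  i=1: (5/16) × log₂((5/16)/(3/8)) = (5/16) × log₂(5/6) = -0.0822
D(P||Q) = 0.0945 - 0.0822
  = 0.0123 bits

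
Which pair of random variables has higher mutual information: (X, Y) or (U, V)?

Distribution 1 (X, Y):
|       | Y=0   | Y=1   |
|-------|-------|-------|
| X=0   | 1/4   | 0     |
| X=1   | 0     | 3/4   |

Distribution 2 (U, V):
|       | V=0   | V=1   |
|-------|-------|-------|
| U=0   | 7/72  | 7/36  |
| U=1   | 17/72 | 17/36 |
Distribution 1 (X, Y):
Marginal P(X) (row sums):
  P(X=0) = 1/4 + 0 = 1/4
  P(X=1) = 0 + 3/4 = 3/4
Marginal P(Y) (column sums):
  P(Y=0) = 1/4 + 0 = 1/4
  P(Y=1) = 0 + 3/4 = 3/4

H(X) = -[(1/4)·log₂(1/4) + (3/4)·log₂(3/4)]
  = 0.5000 + 0.3113
  = 0.8113 bits
H(Y) = -[(1/4)·log₂(1/4) + (3/4)·log₂(3/4)]
  = 0.5000 + 0.3113
  = 0.8113 bits
H(X,Y) = -[(1/4)·log₂(1/4) + (3/4)·log₂(3/4)]
  = 0.5000 + 0.3113
  = 0.8113 bits

I(X;Y) = H(X) + H(Y) - H(X,Y)
  = 0.8113 + 0.8113 - 0.8113
  = 0.8113 bits

Distribution 2 (U, V):
Marginal P(U) (row sums):
  P(U=0) = 7/72 + 7/36 = 7/24
  P(U=1) = 17/72 + 17/36 = 17/24
Marginal P(V) (column sums):
  P(V=0) = 7/72 + 17/72 = 1/3
  P(V=1) = 7/36 + 17/36 = 2/3

H(U) = -[(7/24)·log₂(7/24) + (17/24)·log₂(17/24)]
  = 0.5185 + 0.3524
  = 0.8709 bits
H(V) = -[(1/3)·log₂(1/3) + (2/3)·log₂(2/3)]
  = 0.5283 + 0.3900
  = 0.9183 bits
H(U,V) = -[(7/72)·log₂(7/72) + (7/36)·log₂(7/36) + (17/72)·log₂(17/72) + (17/36)·log₂(17/36)]
  = 0.3269 + 0.4594 + 0.4917 + 0.5112
  = 1.7892 bits

I(U;V) = H(U) + H(V) - H(U,V)
  = 0.8709 + 0.9183 - 1.7892
  = 0.0000 bits

I(X;Y) = 0.8113 bits > I(U;V) = 0.0000 bits, so (X, Y) has the higher mutual information (stronger dependence).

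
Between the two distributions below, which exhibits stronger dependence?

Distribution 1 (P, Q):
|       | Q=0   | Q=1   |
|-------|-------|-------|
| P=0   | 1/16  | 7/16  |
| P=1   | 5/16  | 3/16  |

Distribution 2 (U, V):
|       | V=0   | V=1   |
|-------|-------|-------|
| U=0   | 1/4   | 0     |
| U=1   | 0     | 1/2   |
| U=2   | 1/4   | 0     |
Distribution 1 (P, Q):
Marginal P(P) (row sums):
  P(P=0) = 1/16 + 7/16 = 1/2
  P(P=1) = 5/16 + 3/16 = 1/2
Marginal P(Q) (column sums):
  P(Q=0) = 1/16 + 5/16 = 3/8
  P(Q=1) = 7/16 + 3/16 = 5/8

H(P) = -[(1/2)·log₂(1/2) + (1/2)·log₂(1/2)]
  = 0.5000 + 0.5000
  = 1.0000 bits
H(Q) = -[(3/8)·log₂(3/8) + (5/8)·log₂(5/8)]
  = 0.5306 + 0.4238
  = 0.9544 bits
H(P,Q) = -[(1/16)·log₂(1/16) + (7/16)·log₂(7/16) + (5/16)·log₂(5/16) + (3/16)·log₂(3/16)]
  = 0.2500 + 0.5218 + 0.5244 + 0.4528
  = 1.7490 bits

I(P;Q) = H(P) + H(Q) - H(P,Q)
  = 1.0000 + 0.9544 - 1.7490
  = 0.2054 bits

Distribution 2 (U, V):
Marginal P(U) (row sums):
  P(U=0) = 1/4 + 0 = 1/4
  P(U=1) = 0 + 1/2 = 1/2
  P(U=2) = 1/4 + 0 = 1/4
Marginal P(V) (column sums):
  P(V=0) = 1/4 + 0 + 1/4 = 1/2
  P(V=1) = 0 + 1/2 + 0 = 1/2

H(U) = -[(1/4)·log₂(1/4) + (1/2)·log₂(1/2) + (1/4)·log₂(1/4)]
  = 0.5000 + 0.5000 + 0.5000
  = 1.5000 bits
H(V) = -[(1/2)·log₂(1/2) + (1/2)·log₂(1/2)]
  = 0.5000 + 0.5000
  = 1.0000 bits
H(U,V) = -[(1/4)·log₂(1/4) + (1/2)·log₂(1/2) + (1/4)·log₂(1/4)]
  = 0.5000 + 0.5000 + 0.5000
  = 1.5000 bits

I(U;V) = H(U) + H(V) - H(U,V)
  = 1.5000 + 1.0000 - 1.5000
  = 1.0000 bits

I(U;V) = 1.0000 bits > I(P;Q) = 0.2054 bits, so (U, V) has the higher mutual information (stronger dependence).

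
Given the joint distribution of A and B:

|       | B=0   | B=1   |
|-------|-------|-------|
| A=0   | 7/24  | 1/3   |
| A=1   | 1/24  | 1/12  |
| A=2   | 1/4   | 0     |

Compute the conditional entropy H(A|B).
Marginal P(B) (column sums):
  P(B=0) = 7/24 + 1/24 + 1/4 = 7/12
  P(B=1) = 1/3 + 1/12 + 0 = 5/12

H(A|B) = -Σ P(A,B)·log₂ P(A|B), where P(A|B) = P(A,B) / P(B)
  (cells with P(A,B) = 0 contribute 0)
  (A=0,B=0): P(A|B) = (7/24)/(7/12) = 1/2;  -(7/24)·log₂(1/2) = 0.2917
  (A=0,B=1): P(A|B) = (1/3)/(5/12) = 4/5;  -(1/3)·log₂(4/5) = 0.1073
  (A=1,B=0): P(A|B) = (1/24)/(7/12) = 1/14;  -(1/24)·log₂(1/14) = 0.1586
  (A=1,B=1): P(A|B) = (1/12)/(5/12) = 1/5;  -(1/12)·log₂(1/5) = 0.1935
  (A=2,B=0): P(A|B) = (1/4)/(7/12) = 3/7;  -(1/4)·log₂(3/7) = 0.3056
H(A|B) = 0.2917 + 0.1073 + 0.1586 + 0.1935 + 0.3056
  = 1.0567 bits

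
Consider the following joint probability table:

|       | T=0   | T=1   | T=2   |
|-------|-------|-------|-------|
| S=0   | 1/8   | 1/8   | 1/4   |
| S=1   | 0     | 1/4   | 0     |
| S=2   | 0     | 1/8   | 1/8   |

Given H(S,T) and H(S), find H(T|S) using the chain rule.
From the chain rule: H(S,T) = H(S) + H(T|S)
Therefore: H(T|S) = H(S,T) - H(S)

H(S,T) = -[(1/8)·log₂(1/8) + (1/8)·log₂(1/8) + (1/4)·log₂(1/4) + (1/4)·log₂(1/4) + (1/8)·log₂(1/8) + (1/8)·log₂(1/8)]
  = 0.3750 + 0.3750 + 0.5000 + 0.5000 + 0.3750 + 0.3750
  = 2.5000 bits
Marginal P(S) (row sums):
  P(S=0) = 1/8 + 1/8 + 1/4 = 1/2
  P(S=1) = 0 + 1/4 + 0 = 1/4
  P(S=2) = 0 + 1/8 + 1/8 = 1/4
H(S) = -[(1/2)·log₂(1/2) + (1/4)·log₂(1/4) + (1/4)·log₂(1/4)]
  = 0.5000 + 0.5000 + 0.5000
  = 1.5000 bits

H(T|S) = 2.5000 - 1.5000 = 1.0000 bits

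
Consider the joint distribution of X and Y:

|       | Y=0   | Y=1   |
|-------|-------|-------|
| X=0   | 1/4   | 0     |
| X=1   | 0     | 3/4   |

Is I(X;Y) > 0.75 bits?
Marginal P(X) (row sums):
  P(X=0) = 1/4 + 0 = 1/4
  P(X=1) = 0 + 3/4 = 3/4
Marginal P(Y) (column sums):
  P(Y=0) = 1/4 + 0 = 1/4
  P(Y=1) = 0 + 3/4 = 3/4

H(X) = -[(1/4)·log₂(1/4) + (3/4)·log₂(3/4)]
  = 0.5000 + 0.3113
  = 0.8113 bits
H(Y) = -[(1/4)·log₂(1/4) + (3/4)·log₂(3/4)]
  = 0.5000 + 0.3113
  = 0.8113 bits
H(X,Y) = -[(1/4)·log₂(1/4) + (3/4)·log₂(3/4)]
  = 0.5000 + 0.3113
  = 0.8113 bits

I(X;Y) = H(X) + H(Y) - H(X,Y)
  = 0.8113 + 0.8113 - 0.8113
  = 0.8113 bits

Yes. I(X;Y) = 0.8113 bits, which is > 0.75 bits.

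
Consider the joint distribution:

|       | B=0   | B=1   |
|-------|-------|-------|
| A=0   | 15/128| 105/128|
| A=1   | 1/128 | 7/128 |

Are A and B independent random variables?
Marginal P(A) (row sums):
  P(A=0) = 15/128 + 105/128 = 15/16
  P(A=1) = 1/128 + 7/128 = 1/16
Marginal P(B) (column sums):
  P(B=0) = 15/128 + 1/128 = 1/8
  P(B=1) = 105/128 + 7/128 = 7/8

A and B are independent iff P(A=i,B=j) = P(A=i)·P(B=j) for every cell.
  P(A=0)·P(B=0) = 15/16 × 1/8 = 15/128 = P(A=0,B=0) ✓
  P(A=0)·P(B=1) = 15/16 × 7/8 = 105/128 = P(A=0,B=1) ✓
  P(A=1)·P(B=0) = 1/16 × 1/8 = 1/128 = P(A=1,B=0) ✓
  P(A=1)·P(B=1) = 1/16 × 7/8 = 7/128 = P(A=1,B=1) ✓

Yes, A and B are independent: every cell factors, so I(A;B) = 0 bits.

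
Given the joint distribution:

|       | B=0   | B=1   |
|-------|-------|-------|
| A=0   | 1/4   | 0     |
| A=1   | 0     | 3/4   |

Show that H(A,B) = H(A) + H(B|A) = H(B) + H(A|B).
Marginal P(A) (row sums):
  P(A=0) = 1/4 + 0 = 1/4
  P(A=1) = 0 + 3/4 = 3/4
Marginal P(B) (column sums):
  P(B=0) = 1/4 + 0 = 1/4
  P(B=1) = 0 + 3/4 = 3/4

Decomposition 1: H(A) + H(B|A)
H(A) = -[(1/4)·log₂(1/4) + (3/4)·log₂(3/4)]
  = 0.5000 + 0.3113
  = 0.8113 bits
H(B|A) = -Σ P(A,B)·log₂ P(B|A), where P(B|A) = P(A,B) / P(A)
  (cells with P(A,B) = 0 contribute 0)
  (A=0,B=0): P(B|A) = (1/4)/(1/4) = 1;  -(1/4)·log₂(1) = 0.0000
  (A=1,B=1): P(B|A) = (3/4)/(3/4) = 1;  -(3/4)·log₂(1) = 0.0000
H(B|A) = 0.0000 + 0.0000
  = 0.0000 bits
H(A) + H(B|A) = 0.8113 + 0.0000 = 0.8113 bits

Decomposition 2: H(B) + H(A|B)
H(B) = -[(1/4)·log₂(1/4) + (3/4)·log₂(3/4)]
  = 0.5000 + 0.3113
  = 0.8113 bits
H(A|B) = -Σ P(A,B)·log₂ P(A|B), where P(A|B) = P(A,B) / P(B)
  (cells with P(A,B) = 0 contribute 0)
  (A=0,B=0): P(A|B) = (1/4)/(1/4) = 1;  -(1/4)·log₂(1) = 0.0000
  (A=1,B=1): P(A|B) = (3/4)/(3/4) = 1;  -(3/4)·log₂(1) = 0.0000
H(A|B) = 0.0000 + 0.0000
  = 0.0000 bits
H(B) + H(A|B) = 0.8113 + 0.0000 = 0.8113 bits

Direct computation of the joint entropy:
H(A,B) = -[(1/4)·log₂(1/4) + (3/4)·log₂(3/4)]
  = 0.5000 + 0.3113
  = 0.8113 bits

All three agree: H(A,B) = 0.8113 bits ✓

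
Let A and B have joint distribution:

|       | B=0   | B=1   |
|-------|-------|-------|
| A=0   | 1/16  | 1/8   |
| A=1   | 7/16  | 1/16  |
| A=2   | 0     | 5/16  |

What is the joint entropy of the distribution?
H(A,B) = -Σ P(A,B) log₂ P(A,B), summed over the non-zero cells:
H(A,B) = -[(1/16)·log₂(1/16) + (1/8)·log₂(1/8) + (7/16)·log₂(7/16) + (1/16)·log₂(1/16) + (5/16)·log₂(5/16)]
  = 0.2500 + 0.3750 + 0.5218 + 0.2500 + 0.5244
  = 1.9212 bits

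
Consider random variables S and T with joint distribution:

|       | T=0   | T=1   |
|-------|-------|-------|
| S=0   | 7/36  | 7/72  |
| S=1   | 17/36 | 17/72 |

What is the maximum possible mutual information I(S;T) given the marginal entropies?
The upper bound on mutual information is I(S;T) ≤ min(H(S), H(T)).

Marginal P(S) (row sums):
  P(S=0) = 7/36 + 7/72 = 7/24
  P(S=1) = 17/36 + 17/72 = 17/24
Marginal P(T) (column sums):
  P(T=0) = 7/36 + 17/36 = 2/3
  P(T=1) = 7/72 + 17/72 = 1/3

H(S) = -[(7/24)·log₂(7/24) + (17/24)·log₂(17/24)]
  = 0.5185 + 0.3524
  = 0.8709 bits
H(T) = -[(2/3)·log₂(2/3) + (1/3)·log₂(1/3)]
  = 0.3900 + 0.5283
  = 0.9183 bits

Maximum possible I(S;T) = min(0.8709, 0.9183) = 0.8709 bits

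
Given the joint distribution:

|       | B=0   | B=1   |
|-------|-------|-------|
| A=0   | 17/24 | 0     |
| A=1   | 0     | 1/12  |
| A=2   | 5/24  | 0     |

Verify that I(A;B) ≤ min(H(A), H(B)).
Marginal P(A) (row sums):
  P(A=0) = 17/24 + 0 = 17/24
  P(A=1) = 0 + 1/12 = 1/12
  P(A=2) = 5/24 + 0 = 5/24
Marginal P(B) (column sums):
  P(B=0) = 17/24 + 0 + 5/24 = 11/12
  P(B=1) = 0 + 1/12 + 0 = 1/12

H(A) = -[(17/24)·log₂(17/24) + (1/12)·log₂(1/12) + (5/24)·log₂(5/24)]
  = 0.3524 + 0.2987 + 0.4715
  = 1.1226 bits
H(B) = -[(11/12)·log₂(11/12) + (1/12)·log₂(1/12)]
  = 0.1151 + 0.2987
  = 0.4138 bits
H(A,B) = -[(17/24)·log₂(17/24) + (1/12)·log₂(1/12) + (5/24)·log₂(5/24)]
  = 0.3524 + 0.2987 + 0.4715
  = 1.1226 bits

I(A;B) = H(A) + H(B) - H(A,B)
  = 1.1226 + 0.4138 - 1.1226
  = 0.4138 bits

min(H(A), H(B)) = min(1.1226, 0.4138) = 0.4138 bits
Since 0.4138 ≤ 0.4138, the bound is satisfied ✓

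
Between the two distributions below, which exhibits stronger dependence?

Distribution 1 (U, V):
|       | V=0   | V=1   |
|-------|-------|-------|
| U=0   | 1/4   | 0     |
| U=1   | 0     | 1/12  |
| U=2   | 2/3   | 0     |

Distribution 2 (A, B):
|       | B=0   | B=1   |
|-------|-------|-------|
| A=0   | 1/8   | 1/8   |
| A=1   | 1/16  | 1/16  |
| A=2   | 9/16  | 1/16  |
Distribution 1 (U, V):
Marginal P(U) (row sums):
  P(U=0) = 1/4 + 0 = 1/4
  P(U=1) = 0 + 1/12 = 1/12
  P(U=2) = 2/3 + 0 = 2/3
Marginal P(V) (column sums):
  P(V=0) = 1/4 + 0 + 2/3 = 11/12
  P(V=1) = 0 + 1/12 + 0 = 1/12

H(U) = -[(1/4)·log₂(1/4) + (1/12)·log₂(1/12) + (2/3)·log₂(2/3)]
  = 0.5000 + 0.2987 + 0.3900
  = 1.1887 bits
H(V) = -[(11/12)·log₂(11/12) + (1/12)·log₂(1/12)]
  = 0.1151 + 0.2987
  = 0.4138 bits
H(U,V) = -[(1/4)·log₂(1/4) + (1/12)·log₂(1/12) + (2/3)·log₂(2/3)]
  = 0.5000 + 0.2987 + 0.3900
  = 1.1887 bits

I(U;V) = H(U) + H(V) - H(U,V)
  = 1.1887 + 0.4138 - 1.1887
  = 0.4138 bits

Distribution 2 (A, B):
Marginal P(A) (row sums):
  P(A=0) = 1/8 + 1/8 = 1/4
  P(A=1) = 1/16 + 1/16 = 1/8
  P(A=2) = 9/16 + 1/16 = 5/8
Marginal P(B) (column sums):
  P(B=0) = 1/8 + 1/16 + 9/16 = 3/4
  P(B=1) = 1/8 + 1/16 + 1/16 = 1/4

H(A) = -[(1/4)·log₂(1/4) + (1/8)·log₂(1/8) + (5/8)·log₂(5/8)]
  = 0.5000 + 0.3750 + 0.4238
  = 1.2988 bits
H(B) = -[(3/4)·log₂(3/4) + (1/4)·log₂(1/4)]
  = 0.3113 + 0.5000
  = 0.8113 bits
H(A,B) = -[(1/8)·log₂(1/8) + (1/8)·log₂(1/8) + (1/16)·log₂(1/16) + (1/16)·log₂(1/16) + (9/16)·log₂(9/16) + (1/16)·log₂(1/16)]
  = 0.3750 + 0.3750 + 0.2500 + 0.2500 + 0.4669 + 0.2500
  = 1.9669 bits

I(A;B) = H(A) + H(B) - H(A,B)
  = 1.2988 + 0.8113 - 1.9669
  = 0.1432 bits

I(U;V) = 0.4138 bits > I(A;B) = 0.1432 bits, so (U, V) has the higher mutual information (stronger dependence).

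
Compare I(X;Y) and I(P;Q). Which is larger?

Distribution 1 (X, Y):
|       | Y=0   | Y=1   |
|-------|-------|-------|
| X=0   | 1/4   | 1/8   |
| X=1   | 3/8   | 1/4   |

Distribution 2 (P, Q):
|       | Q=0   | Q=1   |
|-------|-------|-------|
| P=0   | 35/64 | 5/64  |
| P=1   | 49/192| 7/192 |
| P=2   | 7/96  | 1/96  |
Distribution 1 (X, Y):
Marginal P(X) (row sums):
  P(X=0) = 1/4 + 1/8 = 3/8
  P(X=1) = 3/8 + 1/4 = 5/8
Marginal P(Y) (column sums):
  P(Y=0) = 1/4 + 3/8 = 5/8
  P(Y=1) = 1/8 + 1/4 = 3/8

H(X) = -[(3/8)·log₂(3/8) + (5/8)·log₂(5/8)]
  = 0.5306 + 0.4238
  = 0.9544 bits
H(Y) = -[(5/8)·log₂(5/8) + (3/8)·log₂(3/8)]
  = 0.4238 + 0.5306
  = 0.9544 bits
H(X,Y) = -[(1/4)·log₂(1/4) + (1/8)·log₂(1/8) + (3/8)·log₂(3/8) + (1/4)·log₂(1/4)]
  = 0.5000 + 0.3750 + 0.5306 + 0.5000
  = 1.9056 bits

I(X;Y) = H(X) + H(Y) - H(X,Y)
  = 0.9544 + 0.9544 - 1.9056
  = 0.0032 bits

Distribution 2 (P, Q):
Marginal P(P) (row sums):
  P(P=0) = 35/64 + 5/64 = 5/8
  P(P=1) = 49/192 + 7/192 = 7/24
  P(P=2) = 7/96 + 1/96 = 1/12
Marginal P(Q) (column sums):
  P(Q=0) = 35/64 + 49/192 + 7/96 = 7/8
  P(Q=1) = 5/64 + 7/192 + 1/96 = 1/8

H(P) = -[(5/8)·log₂(5/8) + (7/24)·log₂(7/24) + (1/12)·log₂(1/12)]
  = 0.4238 + 0.5185 + 0.2987
  = 1.2410 bits
H(Q) = -[(7/8)·log₂(7/8) + (1/8)·log₂(1/8)]
  = 0.1686 + 0.3750
  = 0.5436 bits
H(P,Q) = -[(35/64)·log₂(35/64) + (5/64)·log₂(5/64) + (49/192)·log₂(49/192) + (7/192)·log₂(7/192) + (7/96)·log₂(7/96) + (1/96)·log₂(1/96)]
  = 0.4762 + 0.2873 + 0.5028 + 0.1742 + 0.2755 + 0.0686
  = 1.7846 bits

I(P;Q) = H(P) + H(Q) - H(P,Q)
  = 1.2410 + 0.5436 - 1.7846
  = 0.0000 bits

I(X;Y) = 0.0032 bits > I(P;Q) = 0.0000 bits, so (X, Y) has the higher mutual information (stronger dependence).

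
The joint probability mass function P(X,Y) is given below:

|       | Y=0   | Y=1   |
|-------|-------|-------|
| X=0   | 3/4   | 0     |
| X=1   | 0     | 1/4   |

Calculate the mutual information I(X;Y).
Marginal P(X) (row sums):
  P(X=0) = 3/4 + 0 = 3/4
  P(X=1) = 0 + 1/4 = 1/4
Marginal P(Y) (column sums):
  P(Y=0) = 3/4 + 0 = 3/4
  P(Y=1) = 0 + 1/4 = 1/4

H(X) = -[(3/4)·log₂(3/4) + (1/4)·log₂(1/4)]
  = 0.3113 + 0.5000
  = 0.8113 bits
H(Y) = -[(3/4)·log₂(3/4) + (1/4)·log₂(1/4)]
  = 0.3113 + 0.5000
  = 0.8113 bits
H(X,Y) = -[(3/4)·log₂(3/4) + (1/4)·log₂(1/4)]
  = 0.3113 + 0.5000
  = 0.8113 bits

I(X;Y) = H(X) + H(Y) - H(X,Y)
  = 0.8113 + 0.8113 - 0.8113
  = 0.8113 bits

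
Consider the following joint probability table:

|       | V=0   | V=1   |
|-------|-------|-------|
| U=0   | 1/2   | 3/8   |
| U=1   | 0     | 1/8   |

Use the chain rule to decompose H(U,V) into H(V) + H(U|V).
By the chain rule: H(U,V) = H(V) + H(U|V)

Marginal P(V) (column sums):
  P(V=0) = 1/2 + 0 = 1/2
  P(V=1) = 3/8 + 1/8 = 1/2
H(V) = -[(1/2)·log₂(1/2) + (1/2)·log₂(1/2)]
  = 0.5000 + 0.5000
  = 1.0000 bits
H(U|V) = -Σ P(U,V)·log₂ P(U|V), where P(U|V) = P(U,V) / P(V)
  (cells with P(U,V) = 0 contribute 0)
  (U=0,V=0): P(U|V) = (1/2)/(1/2) = 1;  -(1/2)·log₂(1) = 0.0000
  (U=0,V=1): P(U|V) = (3/8)/(1/2) = 3/4;  -(3/8)·log₂(3/4) = 0.1556
  (U=1,V=1): P(U|V) = (1/8)/(1/2) = 1/4;  -(1/8)·log₂(1/4) = 0.2500
H(U|V) = 0.0000 + 0.1556 + 0.2500
  = 0.4056 bits

H(U,V) = H(V) + H(U|V) = 1.0000 + 0.4056 = 1.4056 bits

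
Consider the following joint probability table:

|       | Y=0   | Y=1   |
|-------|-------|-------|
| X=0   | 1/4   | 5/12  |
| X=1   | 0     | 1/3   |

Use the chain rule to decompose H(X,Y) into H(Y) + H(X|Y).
By the chain rule: H(X,Y) = H(Y) + H(X|Y)

Marginal P(Y) (column sums):
  P(Y=0) = 1/4 + 0 = 1/4
  P(Y=1) = 5/12 + 1/3 = 3/4
H(Y) = -[(1/4)·log₂(1/4) + (3/4)·log₂(3/4)]
  = 0.5000 + 0.3113
  = 0.8113 bits
H(X|Y) = -Σ P(X,Y)·log₂ P(X|Y), where P(X|Y) = P(X,Y) / P(Y)
  (cells with P(X,Y) = 0 contribute 0)
  (X=0,Y=0): P(X|Y) = (1/4)/(1/4) = 1;  -(1/4)·log₂(1) = 0.0000
  (X=0,Y=1): P(X|Y) = (5/12)/(3/4) = 5/9;  -(5/12)·log₂(5/9) = 0.3533
  (X=1,Y=1): P(X|Y) = (1/3)/(3/4) = 4/9;  -(1/3)·log₂(4/9) = 0.3900
H(X|Y) = 0.0000 + 0.3533 + 0.3900
  = 0.7433 bits

H(X,Y) = H(Y) + H(X|Y) = 0.8113 + 0.7433 = 1.5546 bits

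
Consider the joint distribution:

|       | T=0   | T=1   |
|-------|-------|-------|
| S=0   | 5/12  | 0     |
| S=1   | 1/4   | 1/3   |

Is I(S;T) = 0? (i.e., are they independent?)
Marginal P(S) (row sums):
  P(S=0) = 5/12 + 0 = 5/12
  P(S=1) = 1/4 + 1/3 = 7/12
Marginal P(T) (column sums):
  P(T=0) = 5/12 + 1/4 = 2/3
  P(T=1) = 0 + 1/3 = 1/3

S and T are independent iff P(S=i,T=j) = P(S=i)·P(T=j) for every cell.
  P(S=0)·P(T=0) = 5/12 × 2/3 = 5/18, but P(S=0,T=0) = 5/12 ✗

No, S and T are not independent. Quantitatively, I(S;T) > 0:

H(S) = -[(5/12)·log₂(5/12) + (7/12)·log₂(7/12)]
  = 0.5263 + 0.4536
  = 0.9799 bits
H(T) = -[(2/3)·log₂(2/3) + (1/3)·log₂(1/3)]
  = 0.3900 + 0.5283
  = 0.9183 bits
H(S,T) = -[(5/12)·log₂(5/12) + (1/4)·log₂(1/4) + (1/3)·log₂(1/3)]
  = 0.5263 + 0.5000 + 0.5283
  = 1.5546 bits
I(S;T) = H(S) + H(T) - H(S,T) = 0.9799 + 0.9183 - 1.5546 = 0.3436 bits > 0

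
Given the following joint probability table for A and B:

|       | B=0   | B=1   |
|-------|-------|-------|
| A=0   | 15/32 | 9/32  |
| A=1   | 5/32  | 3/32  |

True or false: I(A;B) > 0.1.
Marginal P(A) (row sums):
  P(A=0) = 15/32 + 9/32 = 3/4
  P(A=1) = 5/32 + 3/32 = 1/4
Marginal P(B) (column sums):
  P(B=0) = 15/32 + 5/32 = 5/8
  P(B=1) = 9/32 + 3/32 = 3/8

H(A) = -[(3/4)·log₂(3/4) + (1/4)·log₂(1/4)]
  = 0.3113 + 0.5000
  = 0.8113 bits
H(B) = -[(5/8)·log₂(5/8) + (3/8)·log₂(3/8)]
  = 0.4238 + 0.5306
  = 0.9544 bits
H(A,B) = -[(15/32)·log₂(15/32) + (9/32)·log₂(9/32) + (5/32)·log₂(5/32) + (3/32)·log₂(3/32)]
  = 0.5124 + 0.5147 + 0.4184 + 0.3202
  = 1.7657 bits

I(A;B) = H(A) + H(B) - H(A,B)
  = 0.8113 + 0.9544 - 1.7657
  = 0.0000 bits

False. I(A;B) = 0.0000 bits, which is ≤ 0.1 bits.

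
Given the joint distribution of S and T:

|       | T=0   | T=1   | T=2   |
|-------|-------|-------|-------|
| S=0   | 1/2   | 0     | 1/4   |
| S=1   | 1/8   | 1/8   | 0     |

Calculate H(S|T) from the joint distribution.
Marginal P(T) (column sums):
  P(T=0) = 1/2 + 1/8 = 5/8
  P(T=1) = 0 + 1/8 = 1/8
  P(T=2) = 1/4 + 0 = 1/4

H(S|T) = -Σ P(S,T)·log₂ P(S|T), where P(S|T) = P(S,T) / P(T)
  (cells with P(S,T) = 0 contribute 0)
  (S=0,T=0): P(S|T) = (1/2)/(5/8) = 4/5;  -(1/2)·log₂(4/5) = 0.1610
  (S=0,T=2): P(S|T) = (1/4)/(1/4) = 1;  -(1/4)·log₂(1) = 0.0000
  (S=1,T=0): P(S|T) = (1/8)/(5/8) = 1/5;  -(1/8)·log₂(1/5) = 0.2902
  (S=1,T=1): P(S|T) = (1/8)/(1/8) = 1;  -(1/8)·log₂(1) = 0.0000
H(S|T) = 0.1610 + 0.0000 + 0.2902 + 0.0000
  = 0.4512 bits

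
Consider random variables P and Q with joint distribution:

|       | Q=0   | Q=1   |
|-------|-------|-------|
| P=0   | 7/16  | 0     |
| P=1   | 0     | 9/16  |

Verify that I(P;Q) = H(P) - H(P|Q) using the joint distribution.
Left side, from I(P;Q) = H(P) + H(Q) - H(P,Q):
Marginal P(P) (row sums):
  P(P=0) = 7/16 + 0 = 7/16
  P(P=1) = 0 + 9/16 = 9/16
Marginal P(Q) (column sums):
  P(Q=0) = 7/16 + 0 = 7/16
  P(Q=1) = 0 + 9/16 = 9/16

H(P) = -[(7/16)·log₂(7/16) + (9/16)·log₂(9/16)]
  = 0.5218 + 0.4669
  = 0.9887 bits
H(Q) = -[(7/16)·log₂(7/16) + (9/16)·log₂(9/16)]
  = 0.5218 + 0.4669
  = 0.9887 bits
H(P,Q) = -[(7/16)·log₂(7/16) + (9/16)·log₂(9/16)]
  = 0.5218 + 0.4669
  = 0.9887 bits

I(P;Q) = H(P) + H(Q) - H(P,Q)
  = 0.9887 + 0.9887 - 0.9887
  = 0.9887 bits

Right side, with H(P|Q) computed directly from the conditional probabilities:
H(P|Q) = -Σ P(P,Q)·log₂ P(P|Q), where P(P|Q) = P(P,Q) / P(Q)
  (cells with P(P,Q) = 0 contribute 0)
  (P=0,Q=0): P(P|Q) = (7/16)/(7/16) = 1;  -(7/16)·log₂(1) = 0.0000
  (P=1,Q=1): P(P|Q) = (9/16)/(9/16) = 1;  -(9/16)·log₂(1) = 0.0000
H(P|Q) = 0.0000 + 0.0000
  = 0.0000 bits
H(P) - H(P|Q) = 0.9887 - 0.0000 = 0.9887 bits

Both sides equal 0.9887 bits, so I(P;Q) = H(P) - H(P|Q) ✓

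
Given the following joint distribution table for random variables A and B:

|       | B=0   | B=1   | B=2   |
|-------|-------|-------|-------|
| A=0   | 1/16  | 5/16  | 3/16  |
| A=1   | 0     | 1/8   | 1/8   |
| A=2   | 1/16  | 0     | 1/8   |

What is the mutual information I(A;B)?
Marginal P(A) (row sums):
  P(A=0) = 1/16 + 5/16 + 3/16 = 9/16
  P(A=1) = 0 + 1/8 + 1/8 = 1/4
  P(A=2) = 1/16 + 0 + 1/8 = 3/16
Marginal P(B) (column sums):
  P(B=0) = 1/16 + 0 + 1/16 = 1/8
  P(B=1) = 5/16 + 1/8 + 0 = 7/16
  P(B=2) = 3/16 + 1/8 + 1/8 = 7/16

H(A) = -[(9/16)·log₂(9/16) + (1/4)·log₂(1/4) + (3/16)·log₂(3/16)]
  = 0.4669 + 0.5000 + 0.4528
  = 1.4197 bits
H(B) = -[(1/8)·log₂(1/8) + (7/16)·log₂(7/16) + (7/16)·log₂(7/16)]
  = 0.3750 + 0.5218 + 0.5218
  = 1.4186 bits
H(A,B) = -[(1/16)·log₂(1/16) + (5/16)·log₂(5/16) + (3/16)·log₂(3/16) + (1/8)·log₂(1/8) + (1/8)·log₂(1/8) + (1/16)·log₂(1/16) + (1/8)·log₂(1/8)]
  = 0.2500 + 0.5244 + 0.4528 + 0.3750 + 0.3750 + 0.2500 + 0.3750
  = 2.6022 bits

I(A;B) = H(A) + H(B) - H(A,B)
  = 1.4197 + 1.4186 - 2.6022
  = 0.2361 bits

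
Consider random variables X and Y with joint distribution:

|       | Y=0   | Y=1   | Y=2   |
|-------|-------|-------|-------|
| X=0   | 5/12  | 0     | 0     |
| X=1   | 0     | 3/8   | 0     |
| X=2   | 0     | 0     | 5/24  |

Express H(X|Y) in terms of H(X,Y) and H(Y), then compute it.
H(X|Y) = H(X,Y) - H(Y)

Marginal P(Y) (column sums):
  P(Y=0) = 5/12 + 0 + 0 = 5/12
  P(Y=1) = 0 + 3/8 + 0 = 3/8
  P(Y=2) = 0 + 0 + 5/24 = 5/24

H(X,Y) = -[(5/12)·log₂(5/12) + (3/8)·log₂(3/8) + (5/24)·log₂(5/24)]
  = 0.5263 + 0.5306 + 0.4715
  = 1.5284 bits
H(Y) = -[(5/12)·log₂(5/12) + (3/8)·log₂(3/8) + (5/24)·log₂(5/24)]
  = 0.5263 + 0.5306 + 0.4715
  = 1.5284 bits

H(X|Y) = 1.5284 - 1.5284 = 0.0000 bits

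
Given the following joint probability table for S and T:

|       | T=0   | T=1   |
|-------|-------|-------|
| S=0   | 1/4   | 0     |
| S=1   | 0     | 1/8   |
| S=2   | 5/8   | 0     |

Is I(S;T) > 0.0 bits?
Marginal P(S) (row sums):
  P(S=0) = 1/4 + 0 = 1/4
  P(S=1) = 0 + 1/8 = 1/8
  P(S=2) = 5/8 + 0 = 5/8
Marginal P(T) (column sums):
  P(T=0) = 1/4 + 0 + 5/8 = 7/8
  P(T=1) = 0 + 1/8 + 0 = 1/8

H(S) = -[(1/4)·log₂(1/4) + (1/8)·log₂(1/8) + (5/8)·log₂(5/8)]
  = 0.5000 + 0.3750 + 0.4238
  = 1.2988 bits
H(T) = -[(7/8)·log₂(7/8) + (1/8)·log₂(1/8)]
  = 0.1686 + 0.3750
  = 0.5436 bits
H(S,T) = -[(1/4)·log₂(1/4) + (1/8)·log₂(1/8) + (5/8)·log₂(5/8)]
  = 0.5000 + 0.3750 + 0.4238
  = 1.2988 bits

I(S;T) = H(S) + H(T) - H(S,T)
  = 1.2988 + 0.5436 - 1.2988
  = 0.5436 bits

Yes. I(S;T) = 0.5436 bits, which is > 0.0 bits.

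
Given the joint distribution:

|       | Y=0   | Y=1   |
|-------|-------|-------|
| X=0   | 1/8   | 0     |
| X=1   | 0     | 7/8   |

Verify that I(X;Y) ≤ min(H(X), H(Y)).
Marginal P(X) (row sums):
  P(X=0) = 1/8 + 0 = 1/8
  P(X=1) = 0 + 7/8 = 7/8
Marginal P(Y) (column sums):
  P(Y=0) = 1/8 + 0 = 1/8
  P(Y=1) = 0 + 7/8 = 7/8

H(X) = -[(1/8)·log₂(1/8) + (7/8)·log₂(7/8)]
  = 0.3750 + 0.1686
  = 0.5436 bits
H(Y) = -[(1/8)·log₂(1/8) + (7/8)·log₂(7/8)]
  = 0.3750 + 0.1686
  = 0.5436 bits
H(X,Y) = -[(1/8)·log₂(1/8) + (7/8)·log₂(7/8)]
  = 0.3750 + 0.1686
  = 0.5436 bits

I(X;Y) = H(X) + H(Y) - H(X,Y)
  = 0.5436 + 0.5436 - 0.5436
  = 0.5436 bits

min(H(X), H(Y)) = min(0.5436, 0.5436) = 0.5436 bits
Since 0.5436 ≤ 0.5436, the bound is satisfied ✓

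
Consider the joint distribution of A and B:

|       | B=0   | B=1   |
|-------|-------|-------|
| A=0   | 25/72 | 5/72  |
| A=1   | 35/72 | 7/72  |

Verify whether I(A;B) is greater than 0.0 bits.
Marginal P(A) (row sums):
  P(A=0) = 25/72 + 5/72 = 5/12
  P(A=1) = 35/72 + 7/72 = 7/12
Marginal P(B) (column sums):
  P(B=0) = 25/72 + 35/72 = 5/6
  P(B=1) = 5/72 + 7/72 = 1/6

H(A) = -[(5/12)·log₂(5/12) + (7/12)·log₂(7/12)]
  = 0.5263 + 0.4536
  = 0.9799 bits
H(B) = -[(5/6)·log₂(5/6) + (1/6)·log₂(1/6)]
  = 0.2192 + 0.4308
  = 0.6500 bits
H(A,B) = -[(25/72)·log₂(25/72) + (5/72)·log₂(5/72) + (35/72)·log₂(35/72) + (7/72)·log₂(7/72)]
  = 0.5299 + 0.2672 + 0.5059 + 0.3269
  = 1.6299 bits

I(A;B) = H(A) + H(B) - H(A,B)
  = 0.9799 + 0.6500 - 1.6299
  = 0.0000 bits

No. I(A;B) = 0.0000 bits, which is ≤ 0.0 bits.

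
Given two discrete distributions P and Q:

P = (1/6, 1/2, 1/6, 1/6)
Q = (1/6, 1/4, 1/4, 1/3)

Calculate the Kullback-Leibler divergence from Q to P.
D(P||Q) = Σ P(i) log₂(P(i)/Q(i))
  i=0: (1/6) × log₂((1/6)/(1/6)) = (1/6) × log₂(1) = 0.0000
  i=1: (1/2) × log₂((1/2)/(1/4)) = (1/2) × log₂(2) = 0.5000
  i=2: (1/6) × log₂((1/6)/(1/4)) = (1/6) × log₂(2/3) = -0.0975
  i=3: (1/6) × log₂((1/6)/(1/3)) = (1/6) × log₂(1/2) = -0.1667
D(P||Q) = 0.0000 + 0.5000 - 0.0975 - 0.1667
  = 0.2358 bits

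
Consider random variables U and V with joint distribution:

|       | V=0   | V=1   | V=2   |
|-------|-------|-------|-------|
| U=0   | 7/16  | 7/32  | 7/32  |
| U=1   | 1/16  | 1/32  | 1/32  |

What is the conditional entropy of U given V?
Marginal P(V) (column sums):
  P(V=0) = 7/16 + 1/16 = 1/2
  P(V=1) = 7/32 + 1/32 = 1/4
  P(V=2) = 7/32 + 1/32 = 1/4

H(U|V) = -Σ P(U,V)·log₂ P(U|V), where P(U|V) = P(U,V) / P(V)
  (U=0,V=0): P(U|V) = (7/16)/(1/2) = 7/8;  -(7/16)·log₂(7/8) = 0.0843
  (U=0,V=1): P(U|V) = (7/32)/(1/4) = 7/8;  -(7/32)·log₂(7/8) = 0.0421
  (U=0,V=2): P(U|V) = (7/32)/(1/4) = 7/8;  -(7/32)·log₂(7/8) = 0.0421
  (U=1,V=0): P(U|V) = (1/16)/(1/2) = 1/8;  -(1/16)·log₂(1/8) = 0.1875
  (U=1,V=1): P(U|V) = (1/32)/(1/4) = 1/8;  -(1/32)·log₂(1/8) = 0.0938
  (U=1,V=2): P(U|V) = (1/32)/(1/4) = 1/8;  -(1/32)·log₂(1/8) = 0.0938
H(U|V) = 0.0843 + 0.0421 + 0.0421 + 0.1875 + 0.0938 + 0.0938
  = 0.5436 bits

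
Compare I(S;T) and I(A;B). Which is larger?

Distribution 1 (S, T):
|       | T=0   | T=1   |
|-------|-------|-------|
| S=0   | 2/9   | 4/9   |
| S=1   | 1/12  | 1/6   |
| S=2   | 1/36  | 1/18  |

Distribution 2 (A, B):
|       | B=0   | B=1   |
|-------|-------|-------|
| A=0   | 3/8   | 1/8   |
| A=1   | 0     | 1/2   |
Distribution 1 (S, T):
Marginal P(S) (row sums):
  P(S=0) = 2/9 + 4/9 = 2/3
  P(S=1) = 1/12 + 1/6 = 1/4
  P(S=2) = 1/36 + 1/18 = 1/12
Marginal P(T) (column sums):
  P(T=0) = 2/9 + 1/12 + 1/36 = 1/3
  P(T=1) = 4/9 + 1/6 + 1/18 = 2/3

H(S) = -[(2/3)·log₂(2/3) + (1/4)·log₂(1/4) + (1/12)·log₂(1/12)]
  = 0.3900 + 0.5000 + 0.2987
  = 1.1887 bits
H(T) = -[(1/3)·log₂(1/3) + (2/3)·log₂(2/3)]
  = 0.5283 + 0.3900
  = 0.9183 bits
H(S,T) = -[(2/9)·log₂(2/9) + (4/9)·log₂(4/9) + (1/12)·log₂(1/12) + (1/6)·log₂(1/6) + (1/36)·log₂(1/36) + (1/18)·log₂(1/18)]
  = 0.4822 + 0.5200 + 0.2987 + 0.4308 + 0.1436 + 0.2317
  = 2.1070 bits

I(S;T) = H(S) + H(T) - H(S,T)
  = 1.1887 + 0.9183 - 2.1070
  = 0.0000 bits

Distribution 2 (A, B):
Marginal P(A) (row sums):
  P(A=0) = 3/8 + 1/8 = 1/2
  P(A=1) = 0 + 1/2 = 1/2
Marginal P(B) (column sums):
  P(B=0) = 3/8 + 0 = 3/8
  P(B=1) = 1/8 + 1/2 = 5/8

H(A) = -[(1/2)·log₂(1/2) + (1/2)·log₂(1/2)]
  = 0.5000 + 0.5000
  = 1.0000 bits
H(B) = -[(3/8)·log₂(3/8) + (5/8)·log₂(5/8)]
  = 0.5306 + 0.4238
  = 0.9544 bits
H(A,B) = -[(3/8)·log₂(3/8) + (1/8)·log₂(1/8) + (1/2)·log₂(1/2)]
  = 0.5306 + 0.3750 + 0.5000
  = 1.4056 bits

I(A;B) = H(A) + H(B) - H(A,B)
  = 1.0000 + 0.9544 - 1.4056
  = 0.5488 bits

I(A;B) = 0.5488 bits > I(S;T) = 0.0000 bits, so (A, B) has the higher mutual information (stronger dependence).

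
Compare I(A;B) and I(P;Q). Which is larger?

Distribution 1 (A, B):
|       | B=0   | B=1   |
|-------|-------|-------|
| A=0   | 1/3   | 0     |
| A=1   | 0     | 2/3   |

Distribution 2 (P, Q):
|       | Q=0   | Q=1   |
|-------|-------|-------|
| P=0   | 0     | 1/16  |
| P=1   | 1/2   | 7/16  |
Distribution 1 (A, B):
Marginal P(A) (row sums):
  P(A=0) = 1/3 + 0 = 1/3
  P(A=1) = 0 + 2/3 = 2/3
Marginal P(B) (column sums):
  P(B=0) = 1/3 + 0 = 1/3
  P(B=1) = 0 + 2/3 = 2/3

H(A) = -[(1/3)·log₂(1/3) + (2/3)·log₂(2/3)]
  = 0.5283 + 0.3900
  = 0.9183 bits
H(B) = -[(1/3)·log₂(1/3) + (2/3)·log₂(2/3)]
  = 0.5283 + 0.3900
  = 0.9183 bits
H(A,B) = -[(1/3)·log₂(1/3) + (2/3)·log₂(2/3)]
  = 0.5283 + 0.3900
  = 0.9183 bits

I(A;B) = H(A) + H(B) - H(A,B)
  = 0.9183 + 0.9183 - 0.9183
  = 0.9183 bits

Distribution 2 (P, Q):
Marginal P(P) (row sums):
  P(P=0) = 0 + 1/16 = 1/16
  P(P=1) = 1/2 + 7/16 = 15/16
Marginal P(Q) (column sums):
  P(Q=0) = 0 + 1/2 = 1/2
  P(Q=1) = 1/16 + 7/16 = 1/2

H(P) = -[(1/16)·log₂(1/16) + (15/16)·log₂(15/16)]
  = 0.2500 + 0.0873
  = 0.3373 bits
H(Q) = -[(1/2)·log₂(1/2) + (1/2)·log₂(1/2)]
  = 0.5000 + 0.5000
  = 1.0000 bits
H(P,Q) = -[(1/16)·log₂(1/16) + (1/2)·log₂(1/2) + (7/16)·log₂(7/16)]
  = 0.2500 + 0.5000 + 0.5218
  = 1.2718 bits

I(P;Q) = H(P) + H(Q) - H(P,Q)
  = 0.3373 + 1.0000 - 1.2718
  = 0.0655 bits

I(A;B) = 0.9183 bits > I(P;Q) = 0.0655 bits, so (A, B) has the higher mutual information (stronger dependence).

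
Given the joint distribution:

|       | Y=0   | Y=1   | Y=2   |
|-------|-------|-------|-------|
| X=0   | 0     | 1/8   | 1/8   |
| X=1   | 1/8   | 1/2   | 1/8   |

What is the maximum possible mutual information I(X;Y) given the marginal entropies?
The upper bound on mutual information is I(X;Y) ≤ min(H(X), H(Y)).

Marginal P(X) (row sums):
  P(X=0) = 0 + 1/8 + 1/8 = 1/4
  P(X=1) = 1/8 + 1/2 + 1/8 = 3/4
Marginal P(Y) (column sums):
  P(Y=0) = 0 + 1/8 = 1/8
  P(Y=1) = 1/8 + 1/2 = 5/8
  P(Y=2) = 1/8 + 1/8 = 1/4

H(X) = -[(1/4)·log₂(1/4) + (3/4)·log₂(3/4)]
  = 0.5000 + 0.3113
  = 0.8113 bits
H(Y) = -[(1/8)·log₂(1/8) + (5/8)·log₂(5/8) + (1/4)·log₂(1/4)]
  = 0.3750 + 0.4238 + 0.5000
  = 1.2988 bits

Maximum possible I(X;Y) = min(0.8113, 1.2988) = 0.8113 bits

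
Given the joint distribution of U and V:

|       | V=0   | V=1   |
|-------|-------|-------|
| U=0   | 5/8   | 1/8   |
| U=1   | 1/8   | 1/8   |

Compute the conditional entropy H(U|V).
Marginal P(V) (column sums):
  P(V=0) = 5/8 + 1/8 = 3/4
  P(V=1) = 1/8 + 1/8 = 1/4

H(U|V) = -Σ P(U,V)·log₂ P(U|V), where P(U|V) = P(U,V) / P(V)
  (U=0,V=0): P(U|V) = (5/8)/(3/4) = 5/6;  -(5/8)·log₂(5/6) = 0.1644
  (U=0,V=1): P(U|V) = (1/8)/(1/4) = 1/2;  -(1/8)·log₂(1/2) = 0.1250
  (U=1,V=0): P(U|V) = (1/8)/(3/4) = 1/6;  -(1/8)·log₂(1/6) = 0.3231
  (U=1,V=1): P(U|V) = (1/8)/(1/4) = 1/2;  -(1/8)·log₂(1/2) = 0.1250
H(U|V) = 0.1644 + 0.1250 + 0.3231 + 0.1250
  = 0.7375 bits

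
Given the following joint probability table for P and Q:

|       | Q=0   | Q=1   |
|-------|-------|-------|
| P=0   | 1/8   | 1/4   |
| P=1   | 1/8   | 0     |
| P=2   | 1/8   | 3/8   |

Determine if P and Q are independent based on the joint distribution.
Marginal P(P) (row sums):
  P(P=0) = 1/8 + 1/4 = 3/8
  P(P=1) = 1/8 + 0 = 1/8
  P(P=2) = 1/8 + 3/8 = 1/2
Marginal P(Q) (column sums):
  P(Q=0) = 1/8 + 1/8 + 1/8 = 3/8
  P(Q=1) = 1/4 + 0 + 3/8 = 5/8

P and Q are independent iff P(P=i,Q=j) = P(P=i)·P(Q=j) for every cell.
  P(P=0)·P(Q=0) = 3/8 × 3/8 = 9/64, but P(P=0,Q=0) = 1/8 ✗

No, P and Q are not independent. Quantitatively, I(P;Q) > 0:

H(P) = -[(3/8)·log₂(3/8) + (1/8)·log₂(1/8) + (1/2)·log₂(1/2)]
  = 0.5306 + 0.3750 + 0.5000
  = 1.4056 bits
H(Q) = -[(3/8)·log₂(3/8) + (5/8)·log₂(5/8)]
  = 0.5306 + 0.4238
  = 0.9544 bits
H(P,Q) = -[(1/8)·log₂(1/8) + (1/4)·log₂(1/4) + (1/8)·log₂(1/8) + (1/8)·log₂(1/8) + (3/8)·log₂(3/8)]
  = 0.3750 + 0.5000 + 0.3750 + 0.3750 + 0.5306
  = 2.1556 bits
I(P;Q) = H(P) + H(Q) - H(P,Q) = 1.4056 + 0.9544 - 2.1556 = 0.2044 bits > 0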